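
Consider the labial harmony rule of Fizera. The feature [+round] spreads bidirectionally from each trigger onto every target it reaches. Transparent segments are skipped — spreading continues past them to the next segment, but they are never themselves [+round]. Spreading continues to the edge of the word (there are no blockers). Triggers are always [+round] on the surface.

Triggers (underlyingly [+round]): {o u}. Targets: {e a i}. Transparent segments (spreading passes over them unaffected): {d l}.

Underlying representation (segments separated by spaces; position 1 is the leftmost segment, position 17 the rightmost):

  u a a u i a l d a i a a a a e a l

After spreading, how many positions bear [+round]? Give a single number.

From /u/ at 1 rightward: 2 /a/ → [+round]; 3 /a/ → [+round]; 4 /u/ is itself a trigger — this domain ends here.
From /u/ at 1 leftward: word edge.
From /u/ at 4 rightward: 5 /i/ → [+round]; 6 /a/ → [+round]; 7 /l/ transparent; 8 /d/ transparent; 9 /a/ → [+round]; 10 /i/ → [+round]; 11 /a/ → [+round]; 12 /a/ → [+round]; 13 /a/ → [+round]; 14 /a/ → [+round]; 15 /e/ → [+round]; 16 /a/ → [+round]; 17 /l/ transparent; word edge.
From /u/ at 4 leftward: 3 /a/ → [+round]; 2 /a/ → [+round]; 1 /u/ is itself a trigger — this domain ends here.
[+round] positions on the surface: 1 2 3 4 5 6 9 10 11 12 13 14 15 16.

14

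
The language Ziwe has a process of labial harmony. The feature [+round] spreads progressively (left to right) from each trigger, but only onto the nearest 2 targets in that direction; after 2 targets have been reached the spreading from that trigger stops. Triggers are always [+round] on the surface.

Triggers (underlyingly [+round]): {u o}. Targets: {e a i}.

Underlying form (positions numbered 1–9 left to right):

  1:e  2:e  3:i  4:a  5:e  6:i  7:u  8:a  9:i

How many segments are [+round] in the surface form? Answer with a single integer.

3

From /u/ at 7 rightward: 8 /a/ → [+round]; 9 /i/ → [+round]; bound reached.
Targets with no active source: positions 1 2 3 4 5 6 stay [-round].
[+round] positions on the surface: 7 8 9.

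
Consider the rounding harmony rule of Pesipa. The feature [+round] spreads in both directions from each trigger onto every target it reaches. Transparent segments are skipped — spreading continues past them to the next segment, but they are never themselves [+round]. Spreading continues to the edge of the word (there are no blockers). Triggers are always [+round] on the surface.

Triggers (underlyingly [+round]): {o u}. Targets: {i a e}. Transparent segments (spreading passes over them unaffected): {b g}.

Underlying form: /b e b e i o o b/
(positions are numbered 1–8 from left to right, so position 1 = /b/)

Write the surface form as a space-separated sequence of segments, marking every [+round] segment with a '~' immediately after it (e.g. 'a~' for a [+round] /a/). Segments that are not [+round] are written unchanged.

From /o/ at 6 rightward: 7 /o/ is itself a trigger — this domain ends here.
From /o/ at 6 leftward: 5 /i/ → [+round]; 4 /e/ → [+round]; 3 /b/ transparent; 2 /e/ → [+round]; 1 /b/ transparent; word edge.
From /o/ at 7 rightward: 8 /b/ transparent; word edge.
From /o/ at 7 leftward: 6 /o/ is itself a trigger — this domain ends here.
[+round] positions on the surface: 2 4 5 6 7.

b e~ b e~ i~ o~ o~ b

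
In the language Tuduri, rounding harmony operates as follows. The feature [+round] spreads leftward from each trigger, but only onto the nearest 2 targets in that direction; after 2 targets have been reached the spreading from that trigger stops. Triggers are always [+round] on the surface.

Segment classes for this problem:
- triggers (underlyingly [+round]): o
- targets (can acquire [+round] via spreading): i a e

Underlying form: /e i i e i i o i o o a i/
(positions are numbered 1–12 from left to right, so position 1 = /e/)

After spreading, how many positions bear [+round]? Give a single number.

6

From /o/ at 7 leftward: 6 /i/ → [+round]; 5 /i/ → [+round]; bound reached.
From /o/ at 9 leftward: 8 /i/ → [+round]; 7 /o/ is itself a trigger — this domain ends here.
From /o/ at 10 leftward: 9 /o/ is itself a trigger — this domain ends here.
Targets with no active source: positions 1 2 3 4 11 12 stay [-round].
[+round] positions on the surface: 5 6 7 8 9 10.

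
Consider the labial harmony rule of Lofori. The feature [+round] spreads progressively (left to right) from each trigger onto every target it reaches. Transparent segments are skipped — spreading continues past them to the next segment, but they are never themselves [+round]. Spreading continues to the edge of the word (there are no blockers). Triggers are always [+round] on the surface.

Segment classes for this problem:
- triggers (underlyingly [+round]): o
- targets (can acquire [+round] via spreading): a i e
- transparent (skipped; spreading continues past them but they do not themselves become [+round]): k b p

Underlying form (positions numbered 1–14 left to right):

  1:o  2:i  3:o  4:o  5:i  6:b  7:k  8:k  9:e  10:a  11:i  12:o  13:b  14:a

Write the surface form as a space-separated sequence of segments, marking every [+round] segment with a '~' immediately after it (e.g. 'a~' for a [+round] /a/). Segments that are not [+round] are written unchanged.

From /o/ at 1 rightward: 2 /i/ → [+round]; 3 /o/ is itself a trigger — this domain ends here.
From /o/ at 3 rightward: 4 /o/ is itself a trigger — this domain ends here.
From /o/ at 4 rightward: 5 /i/ → [+round]; 6 /b/ transparent; 7 /k/ transparent; 8 /k/ transparent; 9 /e/ → [+round]; 10 /a/ → [+round]; 11 /i/ → [+round]; 12 /o/ is itself a trigger — this domain ends here.
From /o/ at 12 rightward: 13 /b/ transparent; 14 /a/ → [+round]; word edge.
[+round] positions on the surface: 1 2 3 4 5 9 10 11 12 14.

o~ i~ o~ o~ i~ b k k e~ a~ i~ o~ b a~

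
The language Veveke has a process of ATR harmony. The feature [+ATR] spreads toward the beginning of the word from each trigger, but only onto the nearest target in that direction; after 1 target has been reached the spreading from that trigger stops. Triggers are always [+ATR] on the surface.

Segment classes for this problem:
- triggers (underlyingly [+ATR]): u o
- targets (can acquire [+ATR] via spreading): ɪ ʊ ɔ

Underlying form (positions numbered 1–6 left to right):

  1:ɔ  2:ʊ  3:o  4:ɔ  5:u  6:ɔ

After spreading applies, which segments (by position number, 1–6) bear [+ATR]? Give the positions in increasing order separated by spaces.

From /o/ at 3 leftward: 2 /ʊ/ → [+ATR]; bound reached.
From /u/ at 5 leftward: 4 /ɔ/ → [+ATR]; bound reached.
Targets with no active source: positions 1 6 stay [-ATR].

2 3 4 5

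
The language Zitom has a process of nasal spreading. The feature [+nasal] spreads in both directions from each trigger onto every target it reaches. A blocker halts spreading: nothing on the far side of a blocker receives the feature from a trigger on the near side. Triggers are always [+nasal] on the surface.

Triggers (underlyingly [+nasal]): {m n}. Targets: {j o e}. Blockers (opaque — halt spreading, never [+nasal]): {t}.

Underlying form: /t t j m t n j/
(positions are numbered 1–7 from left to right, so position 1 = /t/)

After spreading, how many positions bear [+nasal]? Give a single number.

From /m/ at 4 rightward: 5 /t/ blocks.
From /m/ at 4 leftward: 3 /j/ → [+nasal]; 2 /t/ blocks.
From /n/ at 6 rightward: 7 /j/ → [+nasal]; word edge.
From /n/ at 6 leftward: 5 /t/ blocks.
[+nasal] positions on the surface: 3 4 6 7.

4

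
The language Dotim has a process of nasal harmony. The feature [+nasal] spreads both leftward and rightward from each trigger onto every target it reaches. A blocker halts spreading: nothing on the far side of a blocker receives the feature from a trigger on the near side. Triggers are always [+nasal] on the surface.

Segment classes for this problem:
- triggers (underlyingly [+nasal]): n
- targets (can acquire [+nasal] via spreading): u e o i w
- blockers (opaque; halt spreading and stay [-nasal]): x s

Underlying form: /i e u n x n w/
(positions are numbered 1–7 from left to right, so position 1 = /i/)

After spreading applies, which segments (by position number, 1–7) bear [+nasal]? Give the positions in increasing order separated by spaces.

1 2 3 4 6 7

From /n/ at 4 rightward: 5 /x/ blocks.
From /n/ at 4 leftward: 3 /u/ → [+nasal]; 2 /e/ → [+nasal]; 1 /i/ → [+nasal]; word edge.
From /n/ at 6 rightward: 7 /w/ → [+nasal]; word edge.
From /n/ at 6 leftward: 5 /x/ blocks.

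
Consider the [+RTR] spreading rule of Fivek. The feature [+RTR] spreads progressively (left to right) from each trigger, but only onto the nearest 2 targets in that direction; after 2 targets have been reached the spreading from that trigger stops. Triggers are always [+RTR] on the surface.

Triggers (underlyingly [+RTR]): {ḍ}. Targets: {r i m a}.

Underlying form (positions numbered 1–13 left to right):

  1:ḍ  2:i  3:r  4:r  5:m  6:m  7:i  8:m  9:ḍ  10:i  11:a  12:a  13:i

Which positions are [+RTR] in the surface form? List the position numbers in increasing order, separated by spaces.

From /ḍ/ at 1 rightward: 2 /i/ → [+RTR]; 3 /r/ → [+RTR]; bound reached.
From /ḍ/ at 9 rightward: 10 /i/ → [+RTR]; 11 /a/ → [+RTR]; bound reached.
Targets with no active source: positions 4 5 6 7 8 12 13 stay [-emphatic].

1 2 3 9 10 11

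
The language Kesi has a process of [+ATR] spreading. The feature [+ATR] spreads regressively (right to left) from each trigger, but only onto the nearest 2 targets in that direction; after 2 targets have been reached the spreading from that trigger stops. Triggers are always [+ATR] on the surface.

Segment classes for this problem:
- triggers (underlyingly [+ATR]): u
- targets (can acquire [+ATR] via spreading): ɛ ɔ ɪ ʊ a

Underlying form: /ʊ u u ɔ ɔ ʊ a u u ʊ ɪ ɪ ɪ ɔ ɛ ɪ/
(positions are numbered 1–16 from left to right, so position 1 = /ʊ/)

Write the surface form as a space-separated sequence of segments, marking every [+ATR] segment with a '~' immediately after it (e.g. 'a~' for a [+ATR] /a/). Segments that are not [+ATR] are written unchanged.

ʊ~ u~ u~ ɔ ɔ ʊ~ a~ u~ u~ ʊ ɪ ɪ ɪ ɔ ɛ ɪ

From /u/ at 2 leftward: 1 /ʊ/ → [+ATR]; word edge.
From /u/ at 3 leftward: 2 /u/ is itself a trigger — this domain ends here.
From /u/ at 8 leftward: 7 /a/ → [+ATR]; 6 /ʊ/ → [+ATR]; bound reached.
From /u/ at 9 leftward: 8 /u/ is itself a trigger — this domain ends here.
Targets with no active source: positions 4 5 10 11 12 13 14 15 16 stay [-ATR].
[+ATR] positions on the surface: 1 2 3 6 7 8 9.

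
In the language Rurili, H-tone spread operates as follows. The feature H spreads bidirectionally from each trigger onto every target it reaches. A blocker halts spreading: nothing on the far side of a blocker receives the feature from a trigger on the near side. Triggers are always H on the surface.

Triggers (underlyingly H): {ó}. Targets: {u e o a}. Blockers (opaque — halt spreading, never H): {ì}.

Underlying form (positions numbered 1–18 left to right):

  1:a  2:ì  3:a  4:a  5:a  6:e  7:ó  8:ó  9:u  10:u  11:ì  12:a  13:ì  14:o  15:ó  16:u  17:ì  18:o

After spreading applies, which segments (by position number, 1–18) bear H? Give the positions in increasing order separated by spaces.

3 4 5 6 7 8 9 10 14 15 16

From /ó/ at 7 rightward: 8 /ó/ is itself a trigger — this domain ends here.
From /ó/ at 7 leftward: 6 /e/ → H; 5 /a/ → H; 4 /a/ → H; 3 /a/ → H; 2 /ì/ blocks.
From /ó/ at 8 rightward: 9 /u/ → H; 10 /u/ → H; 11 /ì/ blocks.
From /ó/ at 8 leftward: 7 /ó/ is itself a trigger — this domain ends here.
From /ó/ at 15 rightward: 16 /u/ → H; 17 /ì/ blocks.
From /ó/ at 15 leftward: 14 /o/ → H; 13 /ì/ blocks.
Targets with no active source: positions 1 12 18 stay [-high tone].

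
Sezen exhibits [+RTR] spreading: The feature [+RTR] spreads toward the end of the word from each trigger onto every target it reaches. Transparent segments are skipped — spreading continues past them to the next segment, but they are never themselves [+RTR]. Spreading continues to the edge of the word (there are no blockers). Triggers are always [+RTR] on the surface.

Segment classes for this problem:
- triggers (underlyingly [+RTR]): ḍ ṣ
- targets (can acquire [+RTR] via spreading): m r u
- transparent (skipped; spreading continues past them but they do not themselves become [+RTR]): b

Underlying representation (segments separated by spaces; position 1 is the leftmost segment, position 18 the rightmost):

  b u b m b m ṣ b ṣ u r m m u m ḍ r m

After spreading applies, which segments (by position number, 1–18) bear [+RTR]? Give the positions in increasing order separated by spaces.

7 9 10 11 12 13 14 15 16 17 18

From /ṣ/ at 7 rightward: 8 /b/ transparent; 9 /ṣ/ is itself a trigger — this domain ends here.
From /ṣ/ at 9 rightward: 10 /u/ → [+RTR]; 11 /r/ → [+RTR]; 12 /m/ → [+RTR]; 13 /m/ → [+RTR]; 14 /u/ → [+RTR]; 15 /m/ → [+RTR]; 16 /ḍ/ is itself a trigger — this domain ends here.
From /ḍ/ at 16 rightward: 17 /r/ → [+RTR]; 18 /m/ → [+RTR]; word edge.
Targets with no active source: positions 2 4 6 stay [-emphatic].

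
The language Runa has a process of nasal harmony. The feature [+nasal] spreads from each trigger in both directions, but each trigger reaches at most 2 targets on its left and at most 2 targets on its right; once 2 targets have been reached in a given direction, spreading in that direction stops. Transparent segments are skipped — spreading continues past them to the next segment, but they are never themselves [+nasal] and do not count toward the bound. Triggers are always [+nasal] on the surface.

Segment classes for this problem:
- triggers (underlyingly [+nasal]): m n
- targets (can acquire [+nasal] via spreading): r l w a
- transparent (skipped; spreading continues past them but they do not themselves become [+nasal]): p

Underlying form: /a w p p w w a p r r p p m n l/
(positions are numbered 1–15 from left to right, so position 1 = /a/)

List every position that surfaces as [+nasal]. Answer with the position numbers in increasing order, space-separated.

9 10 13 14 15

From /m/ at 13 rightward: 14 /n/ is itself a trigger — this domain ends here.
From /m/ at 13 leftward: 12 /p/ transparent; 11 /p/ transparent; 10 /r/ → [+nasal]; 9 /r/ → [+nasal]; bound reached.
From /n/ at 14 rightward: 15 /l/ → [+nasal]; word edge.
From /n/ at 14 leftward: 13 /m/ is itself a trigger — this domain ends here.
Targets with no active source: positions 1 2 5 6 7 stay [-nasal].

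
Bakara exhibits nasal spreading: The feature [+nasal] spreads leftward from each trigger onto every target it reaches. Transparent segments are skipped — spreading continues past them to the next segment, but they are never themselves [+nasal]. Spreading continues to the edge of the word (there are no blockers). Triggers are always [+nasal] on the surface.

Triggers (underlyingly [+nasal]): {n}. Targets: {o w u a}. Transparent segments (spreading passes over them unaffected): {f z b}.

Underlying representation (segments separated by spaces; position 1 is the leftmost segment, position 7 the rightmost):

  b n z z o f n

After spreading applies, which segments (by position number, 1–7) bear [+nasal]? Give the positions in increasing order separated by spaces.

2 5 7

From /n/ at 2 leftward: 1 /b/ transparent; word edge.
From /n/ at 7 leftward: 6 /f/ transparent; 5 /o/ → [+nasal]; 4 /z/ transparent; 3 /z/ transparent; 2 /n/ is itself a trigger — this domain ends here.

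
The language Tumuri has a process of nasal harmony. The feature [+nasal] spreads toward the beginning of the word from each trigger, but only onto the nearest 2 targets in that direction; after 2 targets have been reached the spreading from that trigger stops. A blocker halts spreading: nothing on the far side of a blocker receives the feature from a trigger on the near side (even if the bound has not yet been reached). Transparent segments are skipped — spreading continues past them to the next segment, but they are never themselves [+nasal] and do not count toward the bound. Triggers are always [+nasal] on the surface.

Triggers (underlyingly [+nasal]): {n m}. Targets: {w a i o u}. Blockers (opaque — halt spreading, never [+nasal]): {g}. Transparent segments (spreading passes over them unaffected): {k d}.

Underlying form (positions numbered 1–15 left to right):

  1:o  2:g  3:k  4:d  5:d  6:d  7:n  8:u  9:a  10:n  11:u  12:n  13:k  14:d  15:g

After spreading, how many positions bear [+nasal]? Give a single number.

6

From /n/ at 7 leftward: 6 /d/ transparent; 5 /d/ transparent; 4 /d/ transparent; 3 /k/ transparent; 2 /g/ blocks.
From /n/ at 10 leftward: 9 /a/ → [+nasal]; 8 /u/ → [+nasal]; bound reached.
From /n/ at 12 leftward: 11 /u/ → [+nasal]; 10 /n/ is itself a trigger — this domain ends here.
Target with no active source: position 1 stays [-nasal].
[+nasal] positions on the surface: 7 8 9 10 11 12.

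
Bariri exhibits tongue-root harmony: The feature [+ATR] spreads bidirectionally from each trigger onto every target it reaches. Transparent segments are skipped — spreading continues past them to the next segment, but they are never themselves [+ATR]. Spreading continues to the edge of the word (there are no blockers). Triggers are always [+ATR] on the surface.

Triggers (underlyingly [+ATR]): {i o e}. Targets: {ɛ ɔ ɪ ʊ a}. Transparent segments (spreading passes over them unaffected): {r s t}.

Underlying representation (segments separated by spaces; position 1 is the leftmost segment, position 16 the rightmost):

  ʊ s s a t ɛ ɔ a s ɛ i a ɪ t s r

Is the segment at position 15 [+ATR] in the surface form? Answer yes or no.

From /i/ at 11 rightward: 12 /a/ → [+ATR]; 13 /ɪ/ → [+ATR]; 14 /t/ transparent; 15 /s/ transparent; 16 /r/ transparent; word edge.
From /i/ at 11 leftward: 10 /ɛ/ → [+ATR]; 9 /s/ transparent; 8 /a/ → [+ATR]; 7 /ɔ/ → [+ATR]; 6 /ɛ/ → [+ATR]; 5 /t/ transparent; 4 /a/ → [+ATR]; 3 /s/ transparent; 2 /s/ transparent; 1 /ʊ/ → [+ATR]; word edge.
[+ATR] positions on the surface: 1 4 6 7 8 10 11 12 13.

no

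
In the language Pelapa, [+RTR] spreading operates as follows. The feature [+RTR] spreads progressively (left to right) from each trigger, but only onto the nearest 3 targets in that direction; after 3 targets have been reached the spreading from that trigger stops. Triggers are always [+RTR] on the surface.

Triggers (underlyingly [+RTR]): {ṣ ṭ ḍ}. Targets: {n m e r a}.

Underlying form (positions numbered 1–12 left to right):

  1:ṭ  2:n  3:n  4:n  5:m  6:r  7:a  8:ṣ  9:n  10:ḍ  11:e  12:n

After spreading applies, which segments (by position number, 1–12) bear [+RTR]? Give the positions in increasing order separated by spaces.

1 2 3 4 8 9 10 11 12

From /ṭ/ at 1 rightward: 2 /n/ → [+RTR]; 3 /n/ → [+RTR]; 4 /n/ → [+RTR]; bound reached.
From /ṣ/ at 8 rightward: 9 /n/ → [+RTR]; 10 /ḍ/ is itself a trigger — this domain ends here.
From /ḍ/ at 10 rightward: 11 /e/ → [+RTR]; 12 /n/ → [+RTR]; word edge.
Targets with no active source: positions 5 6 7 stay [-emphatic].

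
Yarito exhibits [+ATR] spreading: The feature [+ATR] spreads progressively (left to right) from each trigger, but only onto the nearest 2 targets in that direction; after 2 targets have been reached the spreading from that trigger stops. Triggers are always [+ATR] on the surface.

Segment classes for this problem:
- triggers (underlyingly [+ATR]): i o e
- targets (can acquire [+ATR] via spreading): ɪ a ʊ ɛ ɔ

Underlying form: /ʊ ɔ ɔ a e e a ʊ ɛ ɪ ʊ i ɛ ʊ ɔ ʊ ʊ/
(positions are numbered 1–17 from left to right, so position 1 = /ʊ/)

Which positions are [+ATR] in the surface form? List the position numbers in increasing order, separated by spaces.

From /e/ at 5 rightward: 6 /e/ is itself a trigger — this domain ends here.
From /e/ at 6 rightward: 7 /a/ → [+ATR]; 8 /ʊ/ → [+ATR]; bound reached.
From /i/ at 12 rightward: 13 /ɛ/ → [+ATR]; 14 /ʊ/ → [+ATR]; bound reached.
Targets with no active source: positions 1 2 3 4 9 10 11 15 16 17 stay [-ATR].

5 6 7 8 12 13 14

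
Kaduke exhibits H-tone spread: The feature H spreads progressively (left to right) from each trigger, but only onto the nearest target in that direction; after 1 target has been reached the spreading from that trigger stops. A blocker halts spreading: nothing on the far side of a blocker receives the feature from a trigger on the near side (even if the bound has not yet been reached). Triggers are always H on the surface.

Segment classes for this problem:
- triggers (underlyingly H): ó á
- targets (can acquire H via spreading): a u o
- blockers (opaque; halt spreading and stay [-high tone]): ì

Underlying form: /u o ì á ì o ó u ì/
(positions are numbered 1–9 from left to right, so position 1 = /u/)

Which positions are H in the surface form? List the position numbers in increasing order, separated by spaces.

4 7 8

From /á/ at 4 rightward: 5 /ì/ blocks.
From /ó/ at 7 rightward: 8 /u/ → H; bound reached.
Targets with no active source: positions 1 2 6 stay [-high tone].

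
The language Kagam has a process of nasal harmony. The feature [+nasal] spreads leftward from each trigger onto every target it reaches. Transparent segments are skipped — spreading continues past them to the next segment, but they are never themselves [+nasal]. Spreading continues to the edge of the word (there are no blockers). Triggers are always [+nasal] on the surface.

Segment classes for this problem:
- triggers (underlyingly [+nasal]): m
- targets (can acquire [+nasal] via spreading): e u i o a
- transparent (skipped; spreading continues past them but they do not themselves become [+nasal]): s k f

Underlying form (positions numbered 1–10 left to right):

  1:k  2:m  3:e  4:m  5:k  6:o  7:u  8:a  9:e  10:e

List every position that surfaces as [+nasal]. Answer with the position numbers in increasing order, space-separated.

From /m/ at 2 leftward: 1 /k/ transparent; word edge.
From /m/ at 4 leftward: 3 /e/ → [+nasal]; 2 /m/ is itself a trigger — this domain ends here.
Targets with no active source: positions 6 7 8 9 10 stay [-nasal].

2 3 4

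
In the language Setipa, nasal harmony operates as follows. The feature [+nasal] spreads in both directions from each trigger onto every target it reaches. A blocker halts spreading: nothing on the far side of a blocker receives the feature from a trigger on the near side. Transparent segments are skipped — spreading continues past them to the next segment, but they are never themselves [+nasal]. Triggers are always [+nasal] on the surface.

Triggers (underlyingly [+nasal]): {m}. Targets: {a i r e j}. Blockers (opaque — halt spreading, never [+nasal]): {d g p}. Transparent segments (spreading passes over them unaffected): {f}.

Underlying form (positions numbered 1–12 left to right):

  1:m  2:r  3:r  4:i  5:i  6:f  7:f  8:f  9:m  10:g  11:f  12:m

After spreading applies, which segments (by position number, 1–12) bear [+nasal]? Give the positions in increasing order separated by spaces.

1 2 3 4 5 9 12

From /m/ at 1 rightward: 2 /r/ → [+nasal]; 3 /r/ → [+nasal]; 4 /i/ → [+nasal]; 5 /i/ → [+nasal]; 6 /f/ transparent; 7 /f/ transparent; 8 /f/ transparent; 9 /m/ is itself a trigger — this domain ends here.
From /m/ at 1 leftward: word edge.
From /m/ at 9 rightward: 10 /g/ blocks.
From /m/ at 9 leftward: 8 /f/ transparent; 7 /f/ transparent; 6 /f/ transparent; 5 /i/ → [+nasal]; 4 /i/ → [+nasal]; 3 /r/ → [+nasal]; 2 /r/ → [+nasal]; 1 /m/ is itself a trigger — this domain ends here.
From /m/ at 12 rightward: word edge.
From /m/ at 12 leftward: 11 /f/ transparent; 10 /g/ blocks.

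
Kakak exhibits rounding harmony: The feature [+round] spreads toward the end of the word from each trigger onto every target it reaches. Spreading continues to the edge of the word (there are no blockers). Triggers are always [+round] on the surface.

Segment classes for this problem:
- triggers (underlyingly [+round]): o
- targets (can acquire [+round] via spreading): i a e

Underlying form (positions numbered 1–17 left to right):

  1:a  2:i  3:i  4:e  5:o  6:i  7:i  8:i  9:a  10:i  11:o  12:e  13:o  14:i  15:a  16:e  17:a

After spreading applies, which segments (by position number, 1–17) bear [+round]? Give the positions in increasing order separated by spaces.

From /o/ at 5 rightward: 6 /i/ → [+round]; 7 /i/ → [+round]; 8 /i/ → [+round]; 9 /a/ → [+round]; 10 /i/ → [+round]; 11 /o/ is itself a trigger — this domain ends here.
From /o/ at 11 rightward: 12 /e/ → [+round]; 13 /o/ is itself a trigger — this domain ends here.
From /o/ at 13 rightward: 14 /i/ → [+round]; 15 /a/ → [+round]; 16 /e/ → [+round]; 17 /a/ → [+round]; word edge.
Targets with no active source: positions 1 2 3 4 stay [-round].

5 6 7 8 9 10 11 12 13 14 15 16 17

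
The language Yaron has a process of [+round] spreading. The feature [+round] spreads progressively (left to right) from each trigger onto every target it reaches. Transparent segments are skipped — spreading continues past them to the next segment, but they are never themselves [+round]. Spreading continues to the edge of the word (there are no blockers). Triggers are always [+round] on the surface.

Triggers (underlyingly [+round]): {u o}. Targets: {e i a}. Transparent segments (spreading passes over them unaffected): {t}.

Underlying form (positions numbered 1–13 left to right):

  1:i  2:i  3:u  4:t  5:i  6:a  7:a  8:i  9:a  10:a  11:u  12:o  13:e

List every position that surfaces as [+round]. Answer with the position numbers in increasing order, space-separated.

3 5 6 7 8 9 10 11 12 13

From /u/ at 3 rightward: 4 /t/ transparent; 5 /i/ → [+round]; 6 /a/ → [+round]; 7 /a/ → [+round]; 8 /i/ → [+round]; 9 /a/ → [+round]; 10 /a/ → [+round]; 11 /u/ is itself a trigger — this domain ends here.
From /u/ at 11 rightward: 12 /o/ is itself a trigger — this domain ends here.
From /o/ at 12 rightward: 13 /e/ → [+round]; word edge.
Targets with no active source: positions 1 2 stay [-round].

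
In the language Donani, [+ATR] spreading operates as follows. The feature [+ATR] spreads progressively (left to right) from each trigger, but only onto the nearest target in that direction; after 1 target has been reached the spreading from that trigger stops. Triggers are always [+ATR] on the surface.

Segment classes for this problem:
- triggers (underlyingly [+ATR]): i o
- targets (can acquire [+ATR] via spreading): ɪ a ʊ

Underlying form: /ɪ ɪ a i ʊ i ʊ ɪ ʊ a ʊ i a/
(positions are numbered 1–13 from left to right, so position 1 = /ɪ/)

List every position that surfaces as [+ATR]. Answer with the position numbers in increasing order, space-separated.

From /i/ at 4 rightward: 5 /ʊ/ → [+ATR]; bound reached.
From /i/ at 6 rightward: 7 /ʊ/ → [+ATR]; bound reached.
From /i/ at 12 rightward: 13 /a/ → [+ATR]; bound reached.
Targets with no active source: positions 1 2 3 8 9 10 11 stay [-ATR].

4 5 6 7 12 13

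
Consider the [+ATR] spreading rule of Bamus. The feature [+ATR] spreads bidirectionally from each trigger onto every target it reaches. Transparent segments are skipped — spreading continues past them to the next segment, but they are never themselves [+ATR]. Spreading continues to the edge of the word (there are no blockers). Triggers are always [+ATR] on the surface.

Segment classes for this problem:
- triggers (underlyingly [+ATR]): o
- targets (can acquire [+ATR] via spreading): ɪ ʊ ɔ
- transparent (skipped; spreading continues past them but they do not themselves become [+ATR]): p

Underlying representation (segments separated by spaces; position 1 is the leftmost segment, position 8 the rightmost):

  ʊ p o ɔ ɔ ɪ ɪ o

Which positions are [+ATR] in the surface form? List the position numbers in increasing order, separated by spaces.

From /o/ at 3 rightward: 4 /ɔ/ → [+ATR]; 5 /ɔ/ → [+ATR]; 6 /ɪ/ → [+ATR]; 7 /ɪ/ → [+ATR]; 8 /o/ is itself a trigger — this domain ends here.
From /o/ at 3 leftward: 2 /p/ transparent; 1 /ʊ/ → [+ATR]; word edge.
From /o/ at 8 rightward: word edge.
From /o/ at 8 leftward: 7 /ɪ/ → [+ATR]; 6 /ɪ/ → [+ATR]; 5 /ɔ/ → [+ATR]; 4 /ɔ/ → [+ATR]; 3 /o/ is itself a trigger — this domain ends here.

1 3 4 5 6 7 8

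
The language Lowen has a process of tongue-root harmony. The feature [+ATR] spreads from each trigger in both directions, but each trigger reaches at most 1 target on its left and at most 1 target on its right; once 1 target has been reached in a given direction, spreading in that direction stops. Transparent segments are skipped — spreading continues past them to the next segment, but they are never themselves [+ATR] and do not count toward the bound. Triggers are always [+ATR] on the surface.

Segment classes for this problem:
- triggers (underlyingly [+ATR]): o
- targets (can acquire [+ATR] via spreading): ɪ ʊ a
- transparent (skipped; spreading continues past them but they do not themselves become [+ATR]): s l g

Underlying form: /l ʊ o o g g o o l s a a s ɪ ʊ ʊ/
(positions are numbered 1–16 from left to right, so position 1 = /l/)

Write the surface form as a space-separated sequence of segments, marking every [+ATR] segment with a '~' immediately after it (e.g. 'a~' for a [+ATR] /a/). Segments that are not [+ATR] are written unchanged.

From /o/ at 3 rightward: 4 /o/ is itself a trigger — this domain ends here.
From /o/ at 3 leftward: 2 /ʊ/ → [+ATR]; bound reached.
From /o/ at 4 rightward: 5 /g/ transparent; 6 /g/ transparent; 7 /o/ is itself a trigger — this domain ends here.
From /o/ at 4 leftward: 3 /o/ is itself a trigger — this domain ends here.
From /o/ at 7 rightward: 8 /o/ is itself a trigger — this domain ends here.
From /o/ at 7 leftward: 6 /g/ transparent; 5 /g/ transparent; 4 /o/ is itself a trigger — this domain ends here.
From /o/ at 8 rightward: 9 /l/ transparent; 10 /s/ transparent; 11 /a/ → [+ATR]; bound reached.
From /o/ at 8 leftward: 7 /o/ is itself a trigger — this domain ends here.
Targets with no active source: positions 12 14 15 16 stay [-ATR].
[+ATR] positions on the surface: 2 3 4 7 8 11.

l ʊ~ o~ o~ g g o~ o~ l s a~ a s ɪ ʊ ʊ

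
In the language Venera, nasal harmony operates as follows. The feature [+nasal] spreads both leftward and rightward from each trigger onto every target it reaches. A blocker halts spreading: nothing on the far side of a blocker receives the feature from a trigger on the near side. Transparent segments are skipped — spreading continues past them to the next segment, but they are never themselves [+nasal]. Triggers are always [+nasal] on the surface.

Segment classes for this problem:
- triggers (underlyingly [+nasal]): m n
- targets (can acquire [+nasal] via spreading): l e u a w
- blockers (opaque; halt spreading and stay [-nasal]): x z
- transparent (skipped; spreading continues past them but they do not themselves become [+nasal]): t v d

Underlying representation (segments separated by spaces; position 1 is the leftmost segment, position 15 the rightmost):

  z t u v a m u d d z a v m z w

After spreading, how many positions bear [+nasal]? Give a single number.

6

From /m/ at 6 rightward: 7 /u/ → [+nasal]; 8 /d/ transparent; 9 /d/ transparent; 10 /z/ blocks.
From /m/ at 6 leftward: 5 /a/ → [+nasal]; 4 /v/ transparent; 3 /u/ → [+nasal]; 2 /t/ transparent; 1 /z/ blocks.
From /m/ at 13 rightward: 14 /z/ blocks.
From /m/ at 13 leftward: 12 /v/ transparent; 11 /a/ → [+nasal]; 10 /z/ blocks.
Target with no active source: position 15 stays [-nasal].
[+nasal] positions on the surface: 3 5 6 7 11 13.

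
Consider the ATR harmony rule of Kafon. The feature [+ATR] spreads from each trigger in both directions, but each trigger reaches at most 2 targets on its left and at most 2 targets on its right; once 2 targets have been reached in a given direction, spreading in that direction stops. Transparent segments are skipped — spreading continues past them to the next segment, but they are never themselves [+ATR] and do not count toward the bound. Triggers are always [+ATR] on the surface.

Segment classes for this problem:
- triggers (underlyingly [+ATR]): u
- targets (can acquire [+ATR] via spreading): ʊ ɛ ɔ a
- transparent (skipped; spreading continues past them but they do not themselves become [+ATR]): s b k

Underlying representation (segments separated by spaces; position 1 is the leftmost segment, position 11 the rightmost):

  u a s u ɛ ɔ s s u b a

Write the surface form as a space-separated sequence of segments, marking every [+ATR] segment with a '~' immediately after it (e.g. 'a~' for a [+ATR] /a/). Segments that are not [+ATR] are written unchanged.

From /u/ at 1 rightward: 2 /a/ → [+ATR]; 3 /s/ transparent; 4 /u/ is itself a trigger — this domain ends here.
From /u/ at 1 leftward: word edge.
From /u/ at 4 rightward: 5 /ɛ/ → [+ATR]; 6 /ɔ/ → [+ATR]; bound reached.
From /u/ at 4 leftward: 3 /s/ transparent; 2 /a/ → [+ATR]; 1 /u/ is itself a trigger — this domain ends here.
From /u/ at 9 rightward: 10 /b/ transparent; 11 /a/ → [+ATR]; word edge.
From /u/ at 9 leftward: 8 /s/ transparent; 7 /s/ transparent; 6 /ɔ/ → [+ATR]; 5 /ɛ/ → [+ATR]; bound reached.
[+ATR] positions on the surface: 1 2 4 5 6 9 11.

u~ a~ s u~ ɛ~ ɔ~ s s u~ b a~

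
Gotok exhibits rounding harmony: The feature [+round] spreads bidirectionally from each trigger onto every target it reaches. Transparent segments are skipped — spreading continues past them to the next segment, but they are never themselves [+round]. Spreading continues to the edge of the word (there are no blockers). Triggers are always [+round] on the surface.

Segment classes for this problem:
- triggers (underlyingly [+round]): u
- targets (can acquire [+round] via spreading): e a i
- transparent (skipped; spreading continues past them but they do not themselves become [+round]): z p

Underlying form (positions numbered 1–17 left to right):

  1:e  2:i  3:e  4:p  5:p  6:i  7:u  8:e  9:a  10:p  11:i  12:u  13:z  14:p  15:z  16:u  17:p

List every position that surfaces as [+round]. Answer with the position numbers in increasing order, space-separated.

1 2 3 6 7 8 9 11 12 16

From /u/ at 7 rightward: 8 /e/ → [+round]; 9 /a/ → [+round]; 10 /p/ transparent; 11 /i/ → [+round]; 12 /u/ is itself a trigger — this domain ends here.
From /u/ at 7 leftward: 6 /i/ → [+round]; 5 /p/ transparent; 4 /p/ transparent; 3 /e/ → [+round]; 2 /i/ → [+round]; 1 /e/ → [+round]; word edge.
From /u/ at 12 rightward: 13 /z/ transparent; 14 /p/ transparent; 15 /z/ transparent; 16 /u/ is itself a trigger — this domain ends here.
From /u/ at 12 leftward: 11 /i/ → [+round]; 10 /p/ transparent; 9 /a/ → [+round]; 8 /e/ → [+round]; 7 /u/ is itself a trigger — this domain ends here.
From /u/ at 16 rightward: 17 /p/ transparent; word edge.
From /u/ at 16 leftward: 15 /z/ transparent; 14 /p/ transparent; 13 /z/ transparent; 12 /u/ is itself a trigger — this domain ends here.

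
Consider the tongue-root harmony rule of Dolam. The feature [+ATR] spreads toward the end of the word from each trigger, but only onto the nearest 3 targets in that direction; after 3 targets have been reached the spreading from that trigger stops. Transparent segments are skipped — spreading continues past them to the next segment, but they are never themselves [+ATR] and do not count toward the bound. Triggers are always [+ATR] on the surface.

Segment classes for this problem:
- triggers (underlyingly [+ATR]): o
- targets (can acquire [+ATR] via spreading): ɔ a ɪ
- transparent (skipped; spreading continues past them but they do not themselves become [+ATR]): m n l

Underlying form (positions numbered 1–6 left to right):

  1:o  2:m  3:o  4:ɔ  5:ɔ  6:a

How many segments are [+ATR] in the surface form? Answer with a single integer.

From /o/ at 1 rightward: 2 /m/ transparent; 3 /o/ is itself a trigger — this domain ends here.
From /o/ at 3 rightward: 4 /ɔ/ → [+ATR]; 5 /ɔ/ → [+ATR]; 6 /a/ → [+ATR]; bound reached.
[+ATR] positions on the surface: 1 3 4 5 6.

5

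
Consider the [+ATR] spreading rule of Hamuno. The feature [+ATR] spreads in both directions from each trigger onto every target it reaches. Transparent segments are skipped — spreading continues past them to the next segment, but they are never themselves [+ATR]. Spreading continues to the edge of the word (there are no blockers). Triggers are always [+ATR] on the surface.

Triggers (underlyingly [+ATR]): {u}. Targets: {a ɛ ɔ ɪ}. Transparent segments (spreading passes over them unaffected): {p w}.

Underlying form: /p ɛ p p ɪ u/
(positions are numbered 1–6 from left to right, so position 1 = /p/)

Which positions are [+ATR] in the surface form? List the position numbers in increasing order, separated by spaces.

2 5 6

From /u/ at 6 rightward: word edge.
From /u/ at 6 leftward: 5 /ɪ/ → [+ATR]; 4 /p/ transparent; 3 /p/ transparent; 2 /ɛ/ → [+ATR]; 1 /p/ transparent; word edge.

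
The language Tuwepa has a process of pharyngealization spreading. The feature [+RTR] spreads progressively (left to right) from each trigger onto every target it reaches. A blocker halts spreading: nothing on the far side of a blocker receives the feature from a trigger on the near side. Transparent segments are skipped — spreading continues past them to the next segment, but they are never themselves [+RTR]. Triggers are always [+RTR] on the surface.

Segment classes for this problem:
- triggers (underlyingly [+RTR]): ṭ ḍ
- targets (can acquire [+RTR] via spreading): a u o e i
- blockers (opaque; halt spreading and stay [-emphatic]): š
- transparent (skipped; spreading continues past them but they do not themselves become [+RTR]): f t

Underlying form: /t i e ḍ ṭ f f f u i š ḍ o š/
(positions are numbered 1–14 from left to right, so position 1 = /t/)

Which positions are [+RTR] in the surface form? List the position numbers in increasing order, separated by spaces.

From /ḍ/ at 4 rightward: 5 /ṭ/ is itself a trigger — this domain ends here.
From /ṭ/ at 5 rightward: 6 /f/ transparent; 7 /f/ transparent; 8 /f/ transparent; 9 /u/ → [+RTR]; 10 /i/ → [+RTR]; 11 /š/ blocks.
From /ḍ/ at 12 rightward: 13 /o/ → [+RTR]; 14 /š/ blocks.
Targets with no active source: positions 2 3 stay [-emphatic].

4 5 9 10 12 13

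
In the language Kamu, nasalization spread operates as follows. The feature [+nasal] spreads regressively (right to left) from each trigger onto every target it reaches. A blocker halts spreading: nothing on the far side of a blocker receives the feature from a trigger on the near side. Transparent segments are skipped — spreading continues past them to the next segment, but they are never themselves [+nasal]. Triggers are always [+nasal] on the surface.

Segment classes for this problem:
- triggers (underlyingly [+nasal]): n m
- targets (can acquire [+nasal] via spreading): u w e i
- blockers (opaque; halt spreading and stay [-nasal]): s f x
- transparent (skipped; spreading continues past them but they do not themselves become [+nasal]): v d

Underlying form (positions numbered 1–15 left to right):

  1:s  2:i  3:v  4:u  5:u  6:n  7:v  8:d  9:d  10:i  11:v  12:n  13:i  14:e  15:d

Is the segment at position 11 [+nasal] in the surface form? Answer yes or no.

From /n/ at 6 leftward: 5 /u/ → [+nasal]; 4 /u/ → [+nasal]; 3 /v/ transparent; 2 /i/ → [+nasal]; 1 /s/ blocks.
From /n/ at 12 leftward: 11 /v/ transparent; 10 /i/ → [+nasal]; 9 /d/ transparent; 8 /d/ transparent; 7 /v/ transparent; 6 /n/ is itself a trigger — this domain ends here.
Targets with no active source: positions 13 14 stay [-nasal].
[+nasal] positions on the surface: 2 4 5 6 10 12.

no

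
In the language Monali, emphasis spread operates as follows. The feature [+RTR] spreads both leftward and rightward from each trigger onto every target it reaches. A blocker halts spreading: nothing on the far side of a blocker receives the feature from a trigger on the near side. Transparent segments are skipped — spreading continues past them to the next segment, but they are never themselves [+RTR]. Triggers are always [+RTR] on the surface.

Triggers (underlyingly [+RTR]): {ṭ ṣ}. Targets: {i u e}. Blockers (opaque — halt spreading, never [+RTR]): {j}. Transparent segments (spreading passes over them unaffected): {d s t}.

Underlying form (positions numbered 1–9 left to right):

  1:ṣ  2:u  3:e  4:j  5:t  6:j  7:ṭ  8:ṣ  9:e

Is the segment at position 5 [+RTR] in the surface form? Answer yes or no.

no

From /ṣ/ at 1 rightward: 2 /u/ → [+RTR]; 3 /e/ → [+RTR]; 4 /j/ blocks.
From /ṣ/ at 1 leftward: word edge.
From /ṭ/ at 7 rightward: 8 /ṣ/ is itself a trigger — this domain ends here.
From /ṭ/ at 7 leftward: 6 /j/ blocks.
From /ṣ/ at 8 rightward: 9 /e/ → [+RTR]; word edge.
From /ṣ/ at 8 leftward: 7 /ṭ/ is itself a trigger — this domain ends here.
[+RTR] positions on the surface: 1 2 3 7 8 9.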